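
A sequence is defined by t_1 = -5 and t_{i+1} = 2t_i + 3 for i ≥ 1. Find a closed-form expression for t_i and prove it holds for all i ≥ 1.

Claim: t_i = -2^i − 3.

Base case: t_1 = -5, and -2^1 − 3 = -2 − 3 = -5.
Assume t_k = -2^k − 3 for some k ≥ 1.
Then t_{k+1} = 2t_k + 3 = 2·(-2^k − 3) + 3 = -2^{k+1} − 6 + 3 = -2^{k+1} − 3.
By induction, t_i = -2^i − 3 for all i ≥ 1.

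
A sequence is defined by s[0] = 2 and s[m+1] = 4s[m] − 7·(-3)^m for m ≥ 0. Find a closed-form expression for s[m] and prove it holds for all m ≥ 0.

Claim: s[m] = 4^m + (-3)^m.

Base case: s[0] = 2, and 4^0 + (-3)^0 = 1 + 1 = 2.
Assume s[k] = 4^k + (-3)^k for some k ≥ 0.
Then s[k+1] = 4s[k] − 7·(-3)^k = 4·(4^k + (-3)^k) − 7·(-3)^k = 4^{k+1} + 4·(-3)^k − 7·(-3)^k = 4^{k+1} − 3·(-3)^k = 4^{k+1} + (-3)^{k+1}.
By induction, s[m] = 4^m + (-3)^m for all m ≥ 0.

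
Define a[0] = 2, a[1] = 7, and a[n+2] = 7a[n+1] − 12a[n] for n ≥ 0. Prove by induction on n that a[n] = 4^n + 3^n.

Base cases: a[0] = 2 and 4^0 + 3^0 = 2; a[1] = 7 and 4^1 + 3^1 = 7.
Assume a[j] = 4^j + 3^j for all 0 ≤ j ≤ r, where r ≥ 1.
Then a[r+1] = 7a[r] − 12a[r−1] = 7·(4^r + 3^r) − 12·(4^{r−1} + 3^{r−1}) = (7·4 − 12)4^{r−1} + (7·3 − 12)3^{r−1} = 16·4^{r−1} + 9·3^{r−1} = 4^{r+1} + 3^{r+1}.
So the formula holds for r+1, and by strong induction a[n] = 4^n + 3^n for all n ≥ 0.

a[n] = 4^n + 3^n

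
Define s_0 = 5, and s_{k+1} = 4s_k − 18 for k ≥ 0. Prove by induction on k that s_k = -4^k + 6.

Base case: s_0 = 5, and -4^0 + 6 = -1 + 6 = 5.
Assume s_j = -4^j + 6 for some j ≥ 0.
Then s_{j+1} = 4s_j − 18 = 4·(-4^j + 6) − 18 = -4^{j+1} + 24 − 18 = -4^{j+1} + 6.
So the formula holds for j+1, and by induction s_k = -4^k + 6 for all k ≥ 0.

s_k = -4^k + 6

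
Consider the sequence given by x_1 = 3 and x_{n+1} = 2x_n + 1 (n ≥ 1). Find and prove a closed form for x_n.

Claim: x_n = 2^{n+1} − 1.

Base case: x_1 = 3, and 2^{1+1} − 1 = 4 − 1 = 3.
Assume x_j = 2^{j+1} − 1 for some j ≥ 1.
Then x_{j+1} = 2x_j + 1 = 2·(2^{j+1} − 1) + 1 = 2^{j+2} − 2 + 1 = 2^{j+2} − 1.
By induction, x_n = 2^{n+1} − 1 for all n ≥ 1.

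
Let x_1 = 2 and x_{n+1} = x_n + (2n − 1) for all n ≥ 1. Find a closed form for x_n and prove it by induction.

Claim: x_n = n^2 − 2n + 3.

Base case: x_1 = 2, and 1^2 − 2·1 + 3 = 2.
Assume x_m = m^2 − 2m + 3.
Then x_{m+1} = x_m + (2m − 1) = (m^2 − 2m + 3) + (2m − 1) = m^2 + 2,
and (m+1)^2 − 2·(m+1) + 3 = m^2 + 2.
By induction, x_n = n^2 − 2n + 3 for all n ≥ 1.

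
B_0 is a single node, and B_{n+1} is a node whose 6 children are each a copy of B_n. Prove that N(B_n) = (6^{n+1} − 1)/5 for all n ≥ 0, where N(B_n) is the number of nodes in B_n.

Base case: N(B_0) = 1, and (6^{0+1} − 1)/5 = 1.
Assume N(B_m) = (6^{m+1} − 1)/5.
Then N(B_{m+1}) = 1 + 6N(B_m) = 1 + 6·(6^{m+1} − 1)/5 = 1 + (6^{m+2} − 6)/5 = (5 + 6^{m+2} − 6)/5 = (6^{m+2} − 1)/5.
This completes the inductive step, so N(B_n) = (6^{n+1} − 1)/5 for all n ≥ 0.

N(B_n) = (6^{n+1} − 1)/5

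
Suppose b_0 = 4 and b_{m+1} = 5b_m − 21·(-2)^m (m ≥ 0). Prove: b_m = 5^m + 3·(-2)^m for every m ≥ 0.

Base case: b_0 = 4, and 5^0 + 3·(-2)^0 = 1 + 3 = 4.
Assume b_j = 5^j + 3·(-2)^j for some j ≥ 0.
Then b_{j+1} = 5b_j − 21·(-2)^j = 5·(5^j + 3·(-2)^j) − 21·(-2)^j = 5^{j+1} + 15·(-2)^j − 21·(-2)^j = 5^{j+1} − 6·(-2)^j = 5^{j+1} + 3·(-2)^{j+1}.
So the formula holds for j+1, and by induction b_m = 5^m + 3·(-2)^m for all m ≥ 0.

b_m = 5^m + 3·(-2)^m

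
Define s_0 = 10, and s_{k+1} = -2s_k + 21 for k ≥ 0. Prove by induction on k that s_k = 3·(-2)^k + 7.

Base case: s_0 = 10, and 3·(-2)^0 + 7 = 3 + 7 = 10.
Assume s_m = 3·(-2)^m + 7 for some m ≥ 0.
Then s_{m+1} = -2s_m + 21 = -2·(3·(-2)^m + 7) + 21 = -6·(-2)^m − 14 + 21 = 3·(-2)^{m+1} + 7.
So the formula holds for m+1, and by induction s_k = 3·(-2)^k + 7 for all k ≥ 0.

s_k = 3·(-2)^k + 7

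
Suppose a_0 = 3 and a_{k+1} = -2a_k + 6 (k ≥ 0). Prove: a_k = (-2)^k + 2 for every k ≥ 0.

Base case: a_0 = 3, and (-2)^0 + 2 = 1 + 2 = 3.
Assume a_m = (-2)^m + 2 for some m ≥ 0.
Then a_{m+1} = -2a_m + 6 = -2·((-2)^m + 2) + 6 = -2·(-2)^m − 4 + 6 = (-2)^{m+1} + 2.
So the formula holds for m+1, and by induction a_k = (-2)^k + 2 for all k ≥ 0.

a_k = (-2)^k + 2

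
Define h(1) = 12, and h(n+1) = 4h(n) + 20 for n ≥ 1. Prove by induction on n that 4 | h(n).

Base case: h(1) = 12 = 4·3, so 4 | h(1).
Assume 4 | h(m), so h(m) = 4t for some integer t.
Then h(m+1) = 4h(m) + 20 = 4·(4t) + 20 = 4(4t + 5), so 4 | h(m+1).
This completes the inductive step, so 4 | h(n) for all n ≥ 1.

4 | h(n)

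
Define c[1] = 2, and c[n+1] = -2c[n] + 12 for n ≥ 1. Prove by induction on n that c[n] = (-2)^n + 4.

Base case: c[1] = 2, and (-2)^1 + 4 = -2 + 4 = 2.
Assume c[j] = (-2)^j + 4 for some j ≥ 1.
Then c[j+1] = -2c[j] + 12 = -2·((-2)^j + 4) + 12 = -2·(-2)^j − 8 + 12 = (-2)^{j+1} + 4.
This completes the inductive step, so c[n] = (-2)^n + 4 for all n ≥ 1.

c[n] = (-2)^n + 4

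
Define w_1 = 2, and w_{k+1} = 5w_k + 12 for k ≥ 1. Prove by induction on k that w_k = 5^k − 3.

Base case: w_1 = 2, and 5^1 − 3 = 5 − 3 = 2.
Assume w_j = 5^j − 3 for some j ≥ 1.
Then w_{j+1} = 5w_j + 12 = 5·(5^j − 3) + 12 = 5^{j+1} − 15 + 12 = 5^{j+1} − 3.
So the formula holds for j+1, and by induction w_k = 5^k − 3 for all k ≥ 1.

w_k = 5^k − 3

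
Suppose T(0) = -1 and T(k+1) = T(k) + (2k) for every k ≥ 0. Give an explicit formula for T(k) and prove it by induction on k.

Claim: T(k) = k^2 − k − 1.

Base case: T(0) = -1, and 0^2 − 0 − 1 = -1.
Assume T(m) = m^2 − m − 1.
Then T(m+1) = T(m) + (2m) = (m^2 − m − 1) + (2m) = m^2 + m − 1,
and (m+1)^2 − (m+1) − 1 = m^2 + m − 1.
This completes the inductive step, so T(k) = k^2 − k − 1 for all k ≥ 0.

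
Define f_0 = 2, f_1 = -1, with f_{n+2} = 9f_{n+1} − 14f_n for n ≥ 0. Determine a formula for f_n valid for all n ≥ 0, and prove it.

Claim: f_n = 3·2^n − 7^n.

Base cases: f_0 = 2 and 3·2^0 − 7^0 = 2; f_1 = -1 and 3·2^1 − 7^1 = -1.
Assume f_j = 3·2^j − 7^j for all 0 ≤ j ≤ k, where k ≥ 1.
Then f_{k+1} = 9f_k − 14f_{k−1} = 9·(3·2^k − 7^k) − 14·(3·2^{k−1} − 7^{k−1}) = 3·(9·2 − 14)2^{k−1} − (9·7 − 14)7^{k−1} = 12·2^{k−1} − 49·7^{k−1} = 3·2^{k+1} − 7^{k+1}.
So the formula holds for k+1, and by strong induction f_n = 3·2^n − 7^n for all n ≥ 0.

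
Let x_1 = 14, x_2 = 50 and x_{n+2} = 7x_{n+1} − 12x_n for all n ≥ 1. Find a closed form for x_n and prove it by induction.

Claim: x_n = 2·4^n + 2·3^n.

Base cases: x_1 = 14 and 2·4^1 + 2·3^1 = 14; x_2 = 50 and 2·4^2 + 2·3^2 = 50.
Assume x_j = 2·4^j + 2·3^j for all 1 ≤ j ≤ m, where m ≥ 2.
Then x_{m+1} = 7x_m − 12x_{m−1} = 7·(2·4^m + 2·3^m) − 12·(2·4^{m−1} + 2·3^{m−1}) = 2·(7·4 − 12)4^{m−1} + 2·(7·3 − 12)3^{m−1} = 32·4^{m−1} + 18·3^{m−1} = 2·4^{m+1} + 2·3^{m+1}.
By strong induction, x_n = 2·4^n + 2·3^n for all n ≥ 1.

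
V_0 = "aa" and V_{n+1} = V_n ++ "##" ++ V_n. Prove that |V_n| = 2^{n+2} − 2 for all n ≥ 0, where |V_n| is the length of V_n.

Base case: |V_0| = 2, and 2^{0+2} − 2 = 2.
Assume |V_m| = 2^{m+2} − 2.
Then |V_{m+1}| = |V_m| + 2 + |V_m| = 2|V_m| + 2 = 2(2^{m+2} − 2) + 2 = 2^{m+3} − 4 + 2 = 2^{m+3} − 2.
Hence |V_n| = 2^{n+2} − 2 for every n ≥ 0, by induction.

|V_n| = 2^{n+2} − 2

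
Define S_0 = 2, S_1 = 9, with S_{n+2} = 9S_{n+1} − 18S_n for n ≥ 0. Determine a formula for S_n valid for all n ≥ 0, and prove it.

Claim: S_n = 3^n + 6^n.

Base cases: S_0 = 2 and 3^0 + 6^0 = 2; S_1 = 9 and 3^1 + 6^1 = 9.
Assume S_i = 3^i + 6^i for all 0 ≤ i ≤ j, where j ≥ 1.
Then S_{j+1} = 9S_j − 18S_{j−1} = 9·(3^j + 6^j) − 18·(3^{j−1} + 6^{j−1}) = (9·3 − 18)3^{j−1} + (9·6 − 18)6^{j−1} = 9·3^{j−1} + 36·6^{j−1} = 3^{j+1} + 6^{j+1}.
Hence S_n = 3^n + 6^n for every n ≥ 0, by strong induction.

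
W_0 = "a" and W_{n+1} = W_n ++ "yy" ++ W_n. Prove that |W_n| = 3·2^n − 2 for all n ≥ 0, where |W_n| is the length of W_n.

Base case: |W_0| = 1, and 3·2^0 − 2 = 1.
Assume |W_r| = 3·2^r − 2.
Then |W_{r+1}| = |W_r| + 2 + |W_r| = 2|W_r| + 2 = 2(3·2^r − 2) + 2 = 3·2^{r+1} − 4 + 2 = 3·2^{r+1} − 2.
By induction, |W_n| = 3·2^n − 2 for all n ≥ 0.

|W_n| = 3·2^n − 2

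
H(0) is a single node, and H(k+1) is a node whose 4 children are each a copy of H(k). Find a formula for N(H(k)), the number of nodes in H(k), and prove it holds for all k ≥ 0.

Claim: N(H(k)) = (4^{k+1} − 1)/3.

Base case: N(H(0)) = 1, and (4^{0+1} − 1)/3 = 1.
Assume N(H(r)) = (4^{r+1} − 1)/3.
Then N(H(r+1)) = 1 + 4N(H(r)) = 1 + 4·(4^{r+1} − 1)/3 = 1 + (4^{r+2} − 4)/3 = (3 + 4^{r+2} − 4)/3 = (4^{r+2} − 1)/3.
Hence N(H(k)) = (4^{k+1} − 1)/3 for every k ≥ 0, by induction.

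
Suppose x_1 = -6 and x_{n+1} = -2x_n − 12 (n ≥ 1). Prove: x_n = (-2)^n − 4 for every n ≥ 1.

Base case: x_1 = -6, and (-2)^1 − 4 = -2 − 4 = -6.
Assume x_j = (-2)^j − 4 for some j ≥ 1.
Then x_{j+1} = -2x_j − 12 = -2·((-2)^j − 4) − 12 = -2·(-2)^j + 8 − 12 = (-2)^{j+1} − 4.
Hence x_n = (-2)^n − 4 for every n ≥ 1, by induction.

x_n = (-2)^n − 4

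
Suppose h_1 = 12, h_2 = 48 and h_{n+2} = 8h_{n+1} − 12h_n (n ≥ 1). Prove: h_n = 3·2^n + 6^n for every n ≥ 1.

Base cases: h_1 = 12 and 3·2^1 + 6^1 = 12; h_2 = 48 and 3·2^2 + 6^2 = 48.
Assume h_i = 3·2^i + 6^i for all 1 ≤ i ≤ j, where j ≥ 2.
Then h_{j+1} = 8h_j − 12h_{j−1} = 8·(3·2^j + 6^j) − 12·(3·2^{j−1} + 6^{j−1}) = 3·(8·2 − 12)2^{j−1} + (8·6 − 12)6^{j−1} = 12·2^{j−1} + 36·6^{j−1} = 3·2^{j+1} + 6^{j+1}.
Hence h_n = 3·2^n + 6^n for every n ≥ 1, by strong induction.

h_n = 3·2^n + 6^n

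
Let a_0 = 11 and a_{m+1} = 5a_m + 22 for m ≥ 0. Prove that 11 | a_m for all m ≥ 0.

Base case: a_0 = 11 = 11·1, so 11 | a_0.
Assume 11 | a_j, so a_j = 11t for some integer t.
Then a_{j+1} = 5a_j + 22 = 5·(11t) + 22 = 11(5t + 2), so 11 | a_{j+1}.
So the property holds for j+1, and by induction 11 | a_m for all m ≥ 0.

11 | a_m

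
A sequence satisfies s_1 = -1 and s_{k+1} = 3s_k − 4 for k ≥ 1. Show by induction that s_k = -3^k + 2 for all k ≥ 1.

Base case: s_1 = -1, and -3^1 + 2 = -3 + 2 = -1.
Assume s_m = -3^m + 2 for some m ≥ 1.
Then s_{m+1} = 3s_m − 4 = 3·(-3^m + 2) − 4 = -3^{m+1} + 6 − 4 = -3^{m+1} + 2.
By induction, s_k = -3^k + 2 for all k ≥ 1.

s_k = -3^k + 2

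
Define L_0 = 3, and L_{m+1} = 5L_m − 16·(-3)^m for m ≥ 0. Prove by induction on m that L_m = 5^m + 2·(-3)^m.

Base case: L_0 = 3, and 5^0 + 2·(-3)^0 = 1 + 2 = 3.
Assume L_j = 5^j + 2·(-3)^j for some j ≥ 0.
Then L_{j+1} = 5L_j − 16·(-3)^j = 5·(5^j + 2·(-3)^j) − 16·(-3)^j = 5^{j+1} + 10·(-3)^j − 16·(-3)^j = 5^{j+1} − 6·(-3)^j = 5^{j+1} + 2·(-3)^{j+1}.
So the formula holds for j+1, and by induction L_m = 5^m + 2·(-3)^m for all m ≥ 0.

L_m = 5^m + 2·(-3)^m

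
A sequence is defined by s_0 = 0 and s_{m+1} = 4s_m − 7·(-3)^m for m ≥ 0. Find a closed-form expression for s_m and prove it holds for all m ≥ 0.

Claim: s_m = -4^m + (-3)^m.

Base case: s_0 = 0, and -4^0 + (-3)^0 = -1 + 1 = 0.
Assume s_r = -4^r + (-3)^r for some r ≥ 0.
Then s_{r+1} = 4s_r − 7·(-3)^r = 4·(-4^r + (-3)^r) − 7·(-3)^r = -4^{r+1} + 4·(-3)^r − 7·(-3)^r = -4^{r+1} − 3·(-3)^r = -4^{r+1} + (-3)^{r+1}.
By induction, s_m = -4^m + (-3)^m for all m ≥ 0.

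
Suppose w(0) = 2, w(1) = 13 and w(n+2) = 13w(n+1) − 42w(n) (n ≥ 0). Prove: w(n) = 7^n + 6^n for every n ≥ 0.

Base cases: w(0) = 2 and 7^0 + 6^0 = 2; w(1) = 13 and 7^1 + 6^1 = 13.
Assume w(i) = 7^i + 6^i for all 0 ≤ i ≤ j, where j ≥ 1.
Then w(j+1) = 13w(j) − 42w(j−1) = 13·(7^j + 6^j) − 42·(7^{j−1} + 6^{j−1}) = (13·7 − 42)7^{j−1} + (13·6 − 42)6^{j−1} = 49·7^{j−1} + 36·6^{j−1} = 7^{j+1} + 6^{j+1}.
This completes the inductive step, so w(n) = 7^n + 6^n for all n ≥ 0.

w(n) = 7^n + 6^n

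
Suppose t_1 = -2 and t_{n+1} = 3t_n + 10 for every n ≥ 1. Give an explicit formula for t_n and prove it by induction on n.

Claim: t_n = 3^n − 5.

Base case: t_1 = -2, and 3^1 − 5 = 3 − 5 = -2.
Assume t_j = 3^j − 5 for some j ≥ 1.
Then t_{j+1} = 3t_j + 10 = 3·(3^j − 5) + 10 = 3^{j+1} − 15 + 10 = 3^{j+1} − 5.
So the formula holds for j+1, and by induction t_n = 3^n − 5 for all n ≥ 1.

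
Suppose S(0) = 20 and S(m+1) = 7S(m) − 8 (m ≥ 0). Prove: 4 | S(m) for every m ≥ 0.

Base case: S(0) = 20 = 4·5, so 4 | S(0).
Assume 4 | S(j), so S(j) = 4t for some integer t.
Then S(j+1) = 7S(j) − 8 = 7·(4t) − 8 = 4(7t − 2), so 4 | S(j+1).
Hence 4 | S(m) for every m ≥ 0, by induction.

4 | S(m)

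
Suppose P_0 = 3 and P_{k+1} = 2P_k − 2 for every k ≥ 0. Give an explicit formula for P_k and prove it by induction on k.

Claim: P_k = 2^k + 2.

Base case: P_0 = 3, and 2^0 + 2 = 1 + 2 = 3.
Assume P_r = 2^r + 2 for some r ≥ 0.
Then P_{r+1} = 2P_r − 2 = 2·(2^r + 2) − 2 = 2^{r+1} + 4 − 2 = 2^{r+1} + 2.
By induction, P_k = 2^k + 2 for all k ≥ 0.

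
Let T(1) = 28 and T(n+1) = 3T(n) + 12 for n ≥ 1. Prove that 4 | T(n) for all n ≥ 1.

Base case: T(1) = 28 = 4·7, so 4 | T(1).
Assume 4 | T(r), so T(r) = 4t for some integer t.
Then T(r+1) = 3T(r) + 12 = 3·(4t) + 12 = 4(3t + 3), so 4 | T(r+1).
Hence 4 | T(n) for every n ≥ 1, by induction.

4 | T(n)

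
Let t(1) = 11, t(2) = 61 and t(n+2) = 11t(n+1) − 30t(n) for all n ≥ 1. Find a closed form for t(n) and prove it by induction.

Claim: t(n) = 6^n + 5^n.

Base cases: t(1) = 11 and 6^1 + 5^1 = 11; t(2) = 61 and 6^2 + 5^2 = 61.
Assume t(j) = 6^j + 5^j for all 1 ≤ j ≤ k, where k ≥ 2.
Then t(k+1) = 11t(k) − 30t(k−1) = 11·(6^k + 5^k) − 30·(6^{k−1} + 5^{k−1}) = (11·6 − 30)6^{k−1} + (11·5 − 30)5^{k−1} = 36·6^{k−1} + 25·5^{k−1} = 6^{k+1} + 5^{k+1}.
By strong induction, t(n) = 6^n + 5^n for all n ≥ 1.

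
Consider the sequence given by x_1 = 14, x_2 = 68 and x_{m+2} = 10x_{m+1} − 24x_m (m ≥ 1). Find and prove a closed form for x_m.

Claim: x_m = 6^m + 2·4^m.

Base cases: x_1 = 14 and 6^1 + 2·4^1 = 14; x_2 = 68 and 6^2 + 2·4^2 = 68.
Assume x_i = 6^i + 2·4^i for all 1 ≤ i ≤ j, where j ≥ 2.
Then x_{j+1} = 10x_j − 24x_{j−1} = 10·(6^j + 2·4^j) − 24·(6^{j−1} + 2·4^{j−1}) = (10·6 − 24)6^{j−1} + 2·(10·4 − 24)4^{j−1} = 36·6^{j−1} + 32·4^{j−1} = 6^{j+1} + 2·4^{j+1}.
Hence x_m = 6^m + 2·4^m for every m ≥ 1, by strong induction.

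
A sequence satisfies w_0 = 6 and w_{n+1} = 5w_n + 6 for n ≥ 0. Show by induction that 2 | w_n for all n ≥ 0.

Base case: w_0 = 6 = 2·3, so 2 | w_0.
Assume 2 | w_m, so w_m = 2t for some integer t.
Then w_{m+1} = 5w_m + 6 = 5·(2t) + 6 = 2(5t + 3), so 2 | w_{m+1}.
This completes the inductive step, so 2 | w_n for all n ≥ 0.

2 | w_n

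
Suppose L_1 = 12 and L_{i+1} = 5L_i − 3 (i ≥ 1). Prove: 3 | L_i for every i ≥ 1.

Base case: L_1 = 12 = 3·4, so 3 | L_1.
Assume 3 | L_k, so L_k = 3t for some integer t.
Then L_{k+1} = 5L_k − 3 = 5·(3t) − 3 = 3(5t − 1), so 3 | L_{k+1}.
Hence 3 | L_i for every i ≥ 1, by induction.

3 | L_i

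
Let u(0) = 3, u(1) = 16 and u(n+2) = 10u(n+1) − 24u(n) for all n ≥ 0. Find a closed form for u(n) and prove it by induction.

Claim: u(n) = 2·6^n + 4^n.

Base cases: u(0) = 3 and 2·6^0 + 4^0 = 3; u(1) = 16 and 2·6^1 + 4^1 = 16.
Assume u(j) = 2·6^j + 4^j for all 0 ≤ j ≤ m, where m ≥ 1.
Then u(m+1) = 10u(m) − 24u(m−1) = 10·(2·6^m + 4^m) − 24·(2·6^{m−1} + 4^{m−1}) = 2·(10·6 − 24)6^{m−1} + (10·4 − 24)4^{m−1} = 72·6^{m−1} + 16·4^{m−1} = 2·6^{m+1} + 4^{m+1}.
This completes the inductive step, so u(n) = 2·6^n + 4^n for all n ≥ 0.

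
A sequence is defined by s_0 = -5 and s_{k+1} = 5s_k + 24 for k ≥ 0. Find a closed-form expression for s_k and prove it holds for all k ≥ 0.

Claim: s_k = 5^k − 6.

Base case: s_0 = -5, and 5^0 − 6 = 1 − 6 = -5.
Assume s_m = 5^m − 6 for some m ≥ 0.
Then s_{m+1} = 5s_m + 24 = 5·(5^m − 6) + 24 = 5^{m+1} − 30 + 24 = 5^{m+1} − 6.
This completes the inductive step, so s_k = 5^k − 6 for all k ≥ 0.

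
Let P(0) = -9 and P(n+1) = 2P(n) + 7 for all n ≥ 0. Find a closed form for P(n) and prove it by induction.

Claim: P(n) = -2^{n+1} − 7.

Base case: P(0) = -9, and -2^{0+1} − 7 = -2 − 7 = -9.
Assume P(r) = -2^{r+1} − 7 for some r ≥ 0.
Then P(r+1) = 2P(r) + 7 = 2·(-2^{r+1} − 7) + 7 = -2^{r+2} − 14 + 7 = -2^{r+2} − 7.
So the formula holds for r+1, and by induction P(n) = -2^{n+1} − 7 for all n ≥ 0.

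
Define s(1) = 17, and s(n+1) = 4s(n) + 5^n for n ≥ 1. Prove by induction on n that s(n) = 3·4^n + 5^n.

Base case: s(1) = 17, and 3·4^1 + 5^1 = 12 + 5 = 17.
Assume s(r) = 3·4^r + 5^r for some r ≥ 1.
Then s(r+1) = 4s(r) + 5^r = 4·(3·4^r + 5^r) + 5^r = 3·4^{r+1} + 4·5^r + 5^r = 3·4^{r+1} + 5·5^r = 3·4^{r+1} + 5^{r+1}.
Hence s(n) = 3·4^n + 5^n for every n ≥ 1, by induction.

s(n) = 3·4^n + 5^n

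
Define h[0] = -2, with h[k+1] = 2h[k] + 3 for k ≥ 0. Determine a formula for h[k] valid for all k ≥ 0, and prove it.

Claim: h[k] = 2^k − 3.

Base case: h[0] = -2, and 2^0 − 3 = 1 − 3 = -2.
Assume h[j] = 2^j − 3 for some j ≥ 0.
Then h[j+1] = 2h[j] + 3 = 2·(2^j − 3) + 3 = 2^{j+1} − 6 + 3 = 2^{j+1} − 3.
So the formula holds for j+1, and by induction h[k] = 2^k − 3 for all k ≥ 0.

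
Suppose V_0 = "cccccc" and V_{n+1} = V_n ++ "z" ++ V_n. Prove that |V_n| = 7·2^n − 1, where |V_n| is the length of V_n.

Base case: |V_0| = 6, and 7·2^0 − 1 = 6.
Assume |V_m| = 7·2^m − 1.
Then |V_{m+1}| = |V_m| + 1 + |V_m| = 2|V_m| + 1 = 2(7·2^m − 1) + 1 = 7·2^{m+1} − 2 + 1 = 7·2^{m+1} − 1.
So the formula holds for m+1, and by induction |V_n| = 7·2^n − 1 for all n ≥ 0.

|V_n| = 7·2^n − 1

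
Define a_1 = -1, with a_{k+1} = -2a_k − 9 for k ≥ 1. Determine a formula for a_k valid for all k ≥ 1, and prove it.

Claim: a_k = -(-2)^k − 3.

Base case: a_1 = -1, and -(-2)^1 − 3 = 2 − 3 = -1.
Assume a_j = -(-2)^j − 3 for some j ≥ 1.
Then a_{j+1} = -2a_j − 9 = -2·(-(-2)^j − 3) − 9 = 2·(-2)^j + 6 − 9 = -(-2)^{j+1} − 3.
Hence a_k = -(-2)^k − 3 for every k ≥ 1, by induction.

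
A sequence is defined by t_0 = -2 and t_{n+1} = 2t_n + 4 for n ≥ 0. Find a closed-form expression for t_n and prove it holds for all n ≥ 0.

Claim: t_n = 2^{n+1} − 4.

Base case: t_0 = -2, and 2^{0+1} − 4 = 2 − 4 = -2.
Assume t_m = 2^{m+1} − 4 for some m ≥ 0.
Then t_{m+1} = 2t_m + 4 = 2·(2^{m+1} − 4) + 4 = 2^{m+2} − 8 + 4 = 2^{m+2} − 4.
So the formula holds for m+1, and by induction t_n = 2^{n+1} − 4 for all n ≥ 0.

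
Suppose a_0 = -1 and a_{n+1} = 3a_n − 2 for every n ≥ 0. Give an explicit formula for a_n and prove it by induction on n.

Claim: a_n = -2·3^n + 1.

Base case: a_0 = -1, and -2·3^0 + 1 = -2 + 1 = -1.
Assume a_m = -2·3^m + 1 for some m ≥ 0.
Then a_{m+1} = 3a_m − 2 = 3·(-2·3^m + 1) − 2 = -6·3^m + 3 − 2 = -2·3^{m+1} + 1.
By induction, a_n = -2·3^n + 1 for all n ≥ 0.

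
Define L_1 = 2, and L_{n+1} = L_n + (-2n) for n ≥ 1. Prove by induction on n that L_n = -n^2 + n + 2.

Base case: L_1 = 2, and -1^2 + 1 + 2 = 2.
Assume L_r = -r^2 + r + 2.
Then L_{r+1} = L_r + (-2r) = (-r^2 + r + 2) + (-2r) = -r^2 − r + 2,
and -(r+1)^2 + (r+1) + 2 = -r^2 − r + 2.
By induction, L_n = -n^2 + n + 2 for all n ≥ 1.

L_n = -n^2 + n + 2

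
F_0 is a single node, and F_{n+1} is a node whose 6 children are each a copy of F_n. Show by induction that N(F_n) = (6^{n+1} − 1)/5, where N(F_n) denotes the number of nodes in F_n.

Base case: N(F_0) = 1, and (6^{0+1} − 1)/5 = 1.
Assume N(F_k) = (6^{k+1} − 1)/5.
Then N(F_{k+1}) = 1 + 6N(F_k) = 1 + 6·(6^{k+1} − 1)/5 = 1 + (6^{k+2} − 6)/5 = (5 + 6^{k+2} − 6)/5 = (6^{k+2} − 1)/5.
This completes the inductive step, so N(F_n) = (6^{n+1} − 1)/5 for all n ≥ 0.

N(F_n) = (6^{n+1} − 1)/5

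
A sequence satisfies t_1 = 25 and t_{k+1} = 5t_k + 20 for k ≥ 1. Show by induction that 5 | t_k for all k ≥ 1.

Base case: t_1 = 25 = 5·5, so 5 | t_1.
Assume 5 | t_r, so t_r = 5s for some integer s.
Then t_{r+1} = 5t_r + 20 = 5·(5s) + 20 = 5(5s + 4), so 5 | t_{r+1}.
By induction, 5 | t_k for all k ≥ 1.

5 | t_k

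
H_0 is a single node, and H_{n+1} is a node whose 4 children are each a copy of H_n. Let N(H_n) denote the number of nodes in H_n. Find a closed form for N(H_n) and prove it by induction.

Claim: N(H_n) = (4^{n+1} − 1)/3.

Base case: N(H_0) = 1, and (4^{0+1} − 1)/3 = 1.
Assume N(H_m) = (4^{m+1} − 1)/3.
Then N(H_{m+1}) = 1 + 4N(H_m) = 1 + 4·(4^{m+1} − 1)/3 = 1 + (4^{m+2} − 4)/3 = (3 + 4^{m+2} − 4)/3 = (4^{m+2} − 1)/3.
Hence N(H_n) = (4^{n+1} − 1)/3 for every n ≥ 0, by induction.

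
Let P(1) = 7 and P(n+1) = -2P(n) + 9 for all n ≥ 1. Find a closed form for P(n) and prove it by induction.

Claim: P(n) = -2·(-2)^n + 3.

Base case: P(1) = 7, and -2·(-2)^1 + 3 = 4 + 3 = 7.
Assume P(r) = -2·(-2)^r + 3 for some r ≥ 1.
Then P(r+1) = -2P(r) + 9 = -2·(-2·(-2)^r + 3) + 9 = 4·(-2)^r − 6 + 9 = -2·(-2)^{r+1} + 3.
By induction, P(n) = -2·(-2)^n + 3 for all n ≥ 1.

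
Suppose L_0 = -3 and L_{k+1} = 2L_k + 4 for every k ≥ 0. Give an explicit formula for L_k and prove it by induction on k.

Claim: L_k = 2^k − 4.

Base case: L_0 = -3, and 2^0 − 4 = 1 − 4 = -3.
Assume L_j = 2^j − 4 for some j ≥ 0.
Then L_{j+1} = 2L_j + 4 = 2·(2^j − 4) + 4 = 2^{j+1} − 8 + 4 = 2^{j+1} − 4.
Hence L_k = 2^k − 4 for every k ≥ 0, by induction.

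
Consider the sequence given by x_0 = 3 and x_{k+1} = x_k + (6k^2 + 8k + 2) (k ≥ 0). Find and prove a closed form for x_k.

Claim: x_k = 2k^3 + k^2 − k + 3.

Base case: x_0 = 3, and 2·0^3 + 0^2 − 0 + 3 = 3.
Assume x_j = 2j^3 + j^2 − j + 3.
Then x_{j+1} = x_j + (6j^2 + 8j + 2) = (2j^3 + j^2 − j + 3) + (6j^2 + 8j + 2) = 2j^3 + 7j^2 + 7j + 5,
and 2·(j+1)^3 + (j+1)^2 − (j+1) + 3 = 2j^3 + 7j^2 + 7j + 5.
Hence x_k = 2k^3 + k^2 − k + 3 for every k ≥ 0, by induction.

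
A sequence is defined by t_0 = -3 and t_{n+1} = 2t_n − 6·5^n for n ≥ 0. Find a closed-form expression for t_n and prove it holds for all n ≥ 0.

Claim: t_n = -2^n − 2·5^n.

Base case: t_0 = -3, and -2^0 − 2·5^0 = -1 − 2 = -3.
Assume t_j = -2^j − 2·5^j for some j ≥ 0.
Then t_{j+1} = 2t_j − 6·5^j = 2·(-2^j − 2·5^j) − 6·5^j = -2^{j+1} − 4·5^j − 6·5^j = -2^{j+1} − 10·5^j = -2^{j+1} − 2·5^{j+1}.
This completes the inductive step, so t_n = -2^n − 2·5^n for all n ≥ 0.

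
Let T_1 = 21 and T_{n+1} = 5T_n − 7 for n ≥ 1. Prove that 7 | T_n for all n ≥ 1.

Base case: T_1 = 21 = 7·3, so 7 | T_1.
Assume 7 | T_k, so T_k = 7t for some integer t.
Then T_{k+1} = 5T_k − 7 = 5·(7t) − 7 = 7(5t − 1), so 7 | T_{k+1}.
Hence 7 | T_n for every n ≥ 1, by induction.

7 | T_n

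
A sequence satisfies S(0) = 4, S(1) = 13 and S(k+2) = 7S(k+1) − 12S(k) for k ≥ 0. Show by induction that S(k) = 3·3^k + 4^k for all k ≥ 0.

Base cases: S(0) = 4 and 3·3^0 + 4^0 = 4; S(1) = 13 and 3·3^1 + 4^1 = 13.
Assume S(i) = 3·3^i + 4^i for all 0 ≤ i ≤ j, where j ≥ 1.
Then S(j+1) = 7S(j) − 12S(j−1) = 7·(3·3^j + 4^j) − 12·(3·3^{j−1} + 4^{j−1}) = 3·(7·3 − 12)3^{j−1} + (7·4 − 12)4^{j−1} = 27·3^{j−1} + 16·4^{j−1} = 3·3^{j+1} + 4^{j+1}.
By strong induction, S(k) = 3·3^k + 4^k for all k ≥ 0.

S(k) = 3·3^k + 4^k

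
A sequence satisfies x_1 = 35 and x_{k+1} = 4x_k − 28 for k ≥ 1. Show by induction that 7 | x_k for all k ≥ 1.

Base case: x_1 = 35 = 7·5, so 7 | x_1.
Assume 7 | x_r, so x_r = 7t for some integer t.
Then x_{r+1} = 4x_r − 28 = 4·(7t) − 28 = 7(4t − 4), so 7 | x_{r+1}.
Hence 7 | x_k for every k ≥ 1, by induction.

7 | x_k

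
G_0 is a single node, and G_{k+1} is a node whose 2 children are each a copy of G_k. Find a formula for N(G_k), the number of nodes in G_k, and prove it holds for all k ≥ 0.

Claim: N(G_k) = 2^{k+1} − 1.

Base case: N(G_0) = 1, and 2^{0+1} − 1 = 1.
Assume N(G_m) = 2^{m+1} − 1.
Then N(G_{m+1}) = 1 + 2N(G_m) = 1 + 2(2^{m+1} − 1) = 2^{m+2} − 2 + 1 = 2^{m+2} − 1.
By induction, N(G_k) = 2^{k+1} − 1 for all k ≥ 0.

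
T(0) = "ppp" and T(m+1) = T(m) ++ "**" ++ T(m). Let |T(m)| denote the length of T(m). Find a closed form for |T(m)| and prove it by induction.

Claim: |T(m)| = 5·2^m − 2.

Base case: |T(0)| = 3, and 5·2^0 − 2 = 3.
Assume |T(j)| = 5·2^j − 2.
Then |T(j+1)| = |T(j)| + 2 + |T(j)| = 2|T(j)| + 2 = 2(5·2^j − 2) + 2 = 5·2^{j+1} − 4 + 2 = 5·2^{j+1} − 2.
Hence |T(m)| = 5·2^m − 2 for every m ≥ 0, by induction.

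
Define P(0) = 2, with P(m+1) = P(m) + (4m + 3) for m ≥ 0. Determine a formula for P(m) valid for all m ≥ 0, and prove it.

Claim: P(m) = 2m^2 + m + 2.

Base case: P(0) = 2, and 2·0^2 + 0 + 2 = 2.
Assume P(r) = 2r^2 + r + 2.
Then P(r+1) = P(r) + (4r + 3) = (2r^2 + r + 2) + (4r + 3) = 2r^2 + 5r + 5,
and 2·(r+1)^2 + (r+1) + 2 = 2r^2 + 5r + 5.
Hence P(m) = 2m^2 + m + 2 for every m ≥ 0, by induction.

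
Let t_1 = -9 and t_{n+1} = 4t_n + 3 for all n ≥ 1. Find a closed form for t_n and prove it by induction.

Claim: t_n = -2·4^n − 1.

Base case: t_1 = -9, and -2·4^1 − 1 = -8 − 1 = -9.
Assume t_m = -2·4^m − 1 for some m ≥ 1.
Then t_{m+1} = 4t_m + 3 = 4·(-2·4^m − 1) + 3 = -8·4^m − 4 + 3 = -2·4^{m+1} − 1.
Hence t_n = -2·4^n − 1 for every n ≥ 1, by induction.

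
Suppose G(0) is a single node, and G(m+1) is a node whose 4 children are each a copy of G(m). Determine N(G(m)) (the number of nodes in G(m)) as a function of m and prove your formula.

Claim: N(G(m)) = (4^{m+1} − 1)/3.

Base case: N(G(0)) = 1, and (4^{0+1} − 1)/3 = 1.
Assume N(G(k)) = (4^{k+1} − 1)/3.
Then N(G(k+1)) = 1 + 4N(G(k)) = 1 + 4·(4^{k+1} − 1)/3 = 1 + (4^{k+2} − 4)/3 = (3 + 4^{k+2} − 4)/3 = (4^{k+2} − 1)/3.
By induction, N(G(m)) = (4^{m+1} − 1)/3 for all m ≥ 0.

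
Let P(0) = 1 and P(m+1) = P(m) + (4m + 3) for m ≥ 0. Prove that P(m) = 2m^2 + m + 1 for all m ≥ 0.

Base case: P(0) = 1, and 2·0^2 + 0 + 1 = 1.
Assume P(r) = 2r^2 + r + 1.
Then P(r+1) = P(r) + (4r + 3) = (2r^2 + r + 1) + (4r + 3) = 2r^2 + 5r + 4,
and 2·(r+1)^2 + (r+1) + 1 = 2r^2 + 5r + 4.
This completes the inductive step, so P(m) = 2m^2 + m + 1 for all m ≥ 0.

P(m) = 2m^2 + m + 1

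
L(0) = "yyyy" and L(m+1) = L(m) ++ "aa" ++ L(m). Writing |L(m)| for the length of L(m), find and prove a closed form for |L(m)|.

Claim: |L(m)| = 6·2^m − 2.

Base case: |L(0)| = 4, and 6·2^0 − 2 = 4.
Assume |L(j)| = 6·2^j − 2.
Then |L(j+1)| = |L(j)| + 2 + |L(j)| = 2|L(j)| + 2 = 2(6·2^j − 2) + 2 = 6·2^{j+1} − 4 + 2 = 6·2^{j+1} − 2.
Hence |L(m)| = 6·2^m − 2 for every m ≥ 0, by induction.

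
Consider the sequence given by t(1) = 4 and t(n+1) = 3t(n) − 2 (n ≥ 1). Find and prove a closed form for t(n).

Claim: t(n) = 3^n + 1.

Base case: t(1) = 4, and 3^1 + 1 = 3 + 1 = 4.
Assume t(k) = 3^k + 1 for some k ≥ 1.
Then t(k+1) = 3t(k) − 2 = 3·(3^k + 1) − 2 = 3^{k+1} + 3 − 2 = 3^{k+1} + 1.
By induction, t(n) = 3^n + 1 for all n ≥ 1.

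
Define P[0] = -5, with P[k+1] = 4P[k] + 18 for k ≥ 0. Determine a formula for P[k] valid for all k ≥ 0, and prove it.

Claim: P[k] = 4^k − 6.

Base case: P[0] = -5, and 4^0 − 6 = 1 − 6 = -5.
Assume P[m] = 4^m − 6 for some m ≥ 0.
Then P[m+1] = 4P[m] + 18 = 4·(4^m − 6) + 18 = 4^{m+1} − 24 + 18 = 4^{m+1} − 6.
So the formula holds for m+1, and by induction P[k] = 4^k − 6 for all k ≥ 0.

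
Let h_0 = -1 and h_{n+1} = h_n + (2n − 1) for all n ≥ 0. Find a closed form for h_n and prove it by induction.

Claim: h_n = n^2 − 2n − 1.

Base case: h_0 = -1, and 0^2 − 2·0 − 1 = -1.
Assume h_k = k^2 − 2k − 1.
Then h_{k+1} = h_k + (2k − 1) = (k^2 − 2k − 1) + (2k − 1) = k^2 − 2,
and (k+1)^2 − 2·(k+1) − 1 = k^2 − 2.
Hence h_n = n^2 − 2n − 1 for every n ≥ 0, by induction.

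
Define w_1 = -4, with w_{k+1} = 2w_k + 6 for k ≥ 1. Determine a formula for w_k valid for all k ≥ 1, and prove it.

Claim: w_k = 2^k − 6.

Base case: w_1 = -4, and 2^1 − 6 = 2 − 6 = -4.
Assume w_r = 2^r − 6 for some r ≥ 1.
Then w_{r+1} = 2w_r + 6 = 2·(2^r − 6) + 6 = 2^{r+1} − 12 + 6 = 2^{r+1} − 6.
So the formula holds for r+1, and by induction w_k = 2^k − 6 for all k ≥ 1.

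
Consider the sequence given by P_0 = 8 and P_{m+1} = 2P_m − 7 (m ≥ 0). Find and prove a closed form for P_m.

Claim: P_m = 2^m + 7.

Base case: P_0 = 8, and 2^0 + 7 = 1 + 7 = 8.
Assume P_k = 2^k + 7 for some k ≥ 0.
Then P_{k+1} = 2P_k − 7 = 2·(2^k + 7) − 7 = 2^{k+1} + 14 − 7 = 2^{k+1} + 7.
By induction, P_m = 2^m + 7 for all m ≥ 0.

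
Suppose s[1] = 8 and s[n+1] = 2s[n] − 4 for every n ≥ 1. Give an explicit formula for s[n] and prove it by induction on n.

Claim: s[n] = 2^{n+1} + 4.

Base case: s[1] = 8, and 2^{1+1} + 4 = 4 + 4 = 8.
Assume s[r] = 2^{r+1} + 4 for some r ≥ 1.
Then s[r+1] = 2s[r] − 4 = 2·(2^{r+1} + 4) − 4 = 2^{r+2} + 8 − 4 = 2^{r+2} + 4.
Hence s[n] = 2^{n+1} + 4 for every n ≥ 1, by induction.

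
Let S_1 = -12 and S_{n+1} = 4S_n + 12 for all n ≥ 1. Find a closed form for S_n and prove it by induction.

Claim: S_n = -2·4^n − 4.

Base case: S_1 = -12, and -2·4^1 − 4 = -8 − 4 = -12.
Assume S_r = -2·4^r − 4 for some r ≥ 1.
Then S_{r+1} = 4S_r + 12 = 4·(-2·4^r − 4) + 12 = -8·4^r − 16 + 12 = -2·4^{r+1} − 4.
So the formula holds for r+1, and by induction S_n = -2·4^n − 4 for all n ≥ 1.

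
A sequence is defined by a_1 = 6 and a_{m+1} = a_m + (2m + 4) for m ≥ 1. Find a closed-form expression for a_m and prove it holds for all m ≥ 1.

Claim: a_m = m^2 + 3m + 2.

Base case: a_1 = 6, and 1^2 + 3·1 + 2 = 6.
Assume a_k = k^2 + 3k + 2.
Then a_{k+1} = a_k + (2k + 4) = (k^2 + 3k + 2) + (2k + 4) = k^2 + 5k + 6,
and (k+1)^2 + 3·(k+1) + 2 = k^2 + 5k + 6.
This completes the inductive step, so a_m = m^2 + 3m + 2 for all m ≥ 1.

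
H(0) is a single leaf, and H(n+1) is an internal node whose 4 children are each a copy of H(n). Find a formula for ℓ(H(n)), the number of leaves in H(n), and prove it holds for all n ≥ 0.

Claim: ℓ(H(n)) = 4^n.

Base case: ℓ(H(0)) = 1, and 4^0 = 1.
Assume ℓ(H(k)) = 4^k.
Then ℓ(H(k+1)) = 4·ℓ(H(k)) = 4·4^k = 4^{k+1}.
This completes the inductive step, so ℓ(H(n)) = 4^n for all n ≥ 0.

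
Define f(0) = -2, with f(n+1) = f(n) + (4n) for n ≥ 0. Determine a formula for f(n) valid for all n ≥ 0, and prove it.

Claim: f(n) = 2n^2 − 2n − 2.

Base case: f(0) = -2, and 2·0^2 − 2·0 − 2 = -2.
Assume f(m) = 2m^2 − 2m − 2.
Then f(m+1) = f(m) + (4m) = (2m^2 − 2m − 2) + (4m) = 2m^2 + 2m − 2,
and 2·(m+1)^2 − 2·(m+1) − 2 = 2m^2 + 2m − 2.
This completes the inductive step, so f(n) = 2n^2 − 2n − 2 for all n ≥ 0.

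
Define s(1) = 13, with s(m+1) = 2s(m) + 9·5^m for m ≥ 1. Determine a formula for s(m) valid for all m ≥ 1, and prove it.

Claim: s(m) = -2^m + 3·5^m.

Base case: s(1) = 13, and -2^1 + 3·5^1 = -2 + 15 = 13.
Assume s(r) = -2^r + 3·5^r for some r ≥ 1.
Then s(r+1) = 2s(r) + 9·5^r = 2·(-2^r + 3·5^r) + 9·5^r = -2^{r+1} + 6·5^r + 9·5^r = -2^{r+1} + 15·5^r = -2^{r+1} + 3·5^{r+1}.
So the formula holds for r+1, and by induction s(m) = -2^m + 3·5^m for all m ≥ 1.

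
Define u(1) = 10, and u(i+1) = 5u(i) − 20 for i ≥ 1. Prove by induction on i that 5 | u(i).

Base case: u(1) = 10 = 5·2, so 5 | u(1).
Assume 5 | u(m), so u(m) = 5t for some integer t.
Then u(m+1) = 5u(m) − 20 = 5·(5t) − 20 = 5(5t − 4), so 5 | u(m+1).
Hence 5 | u(i) for every i ≥ 1, by induction.

5 | u(i)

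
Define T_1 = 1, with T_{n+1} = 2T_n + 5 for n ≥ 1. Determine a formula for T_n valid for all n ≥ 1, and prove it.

Claim: T_n = 3·2^n − 5.

Base case: T_1 = 1, and 3·2^1 − 5 = 6 − 5 = 1.
Assume T_r = 3·2^r − 5 for some r ≥ 1.
Then T_{r+1} = 2T_r + 5 = 2·(3·2^r − 5) + 5 = 6·2^r − 10 + 5 = 3·2^{r+1} − 5.
So the formula holds for r+1, and by induction T_n = 3·2^n − 5 for all n ≥ 1.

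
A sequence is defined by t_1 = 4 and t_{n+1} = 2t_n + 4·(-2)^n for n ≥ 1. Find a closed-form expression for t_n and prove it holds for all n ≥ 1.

Claim: t_n = 2^n − (-2)^n.

Base case: t_1 = 4, and 2^1 − (-2)^1 = 2 + 2 = 4.
Assume t_r = 2^r − (-2)^r for some r ≥ 1.
Then t_{r+1} = 2t_r + 4·(-2)^r = 2·(2^r − (-2)^r) + 4·(-2)^r = 2^{r+1} − 2·(-2)^r + 4·(-2)^r = 2^{r+1} + 2·(-2)^r = 2^{r+1} − (-2)^{r+1}.
By induction, t_n = 2^n − (-2)^n for all n ≥ 1.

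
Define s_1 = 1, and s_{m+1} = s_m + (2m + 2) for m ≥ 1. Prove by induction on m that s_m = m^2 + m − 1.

Base case: s_1 = 1, and 1^2 + 1 − 1 = 1.
Assume s_r = r^2 + r − 1.
Then s_{r+1} = s_r + (2r + 2) = (r^2 + r − 1) + (2r + 2) = r^2 + 3r + 1,
and (r+1)^2 + (r+1) − 1 = r^2 + 3r + 1.
This completes the inductive step, so s_m = m^2 + m − 1 for all m ≥ 1.

s_m = m^2 + m − 1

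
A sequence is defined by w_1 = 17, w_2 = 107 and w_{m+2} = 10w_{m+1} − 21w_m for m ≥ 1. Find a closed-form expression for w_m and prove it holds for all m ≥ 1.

Claim: w_m = 3^m + 2·7^m.

Base cases: w_1 = 17 and 3^1 + 2·7^1 = 17; w_2 = 107 and 3^2 + 2·7^2 = 107.
Assume w_i = 3^i + 2·7^i for all 1 ≤ i ≤ j, where j ≥ 2.
Then w_{j+1} = 10w_j − 21w_{j−1} = 10·(3^j + 2·7^j) − 21·(3^{j−1} + 2·7^{j−1}) = (10·3 − 21)3^{j−1} + 2·(10·7 − 21)7^{j−1} = 9·3^{j−1} + 98·7^{j−1} = 3^{j+1} + 2·7^{j+1}.
By strong induction, w_m = 3^m + 2·7^m for all m ≥ 1.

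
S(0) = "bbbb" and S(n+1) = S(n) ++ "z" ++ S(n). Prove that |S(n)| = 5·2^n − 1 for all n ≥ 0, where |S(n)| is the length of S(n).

Base case: |S(0)| = 4, and 5·2^0 − 1 = 4.
Assume |S(k)| = 5·2^k − 1.
Then |S(k+1)| = |S(k)| + 1 + |S(k)| = 2|S(k)| + 1 = 2(5·2^k − 1) + 1 = 5·2^{k+1} − 2 + 1 = 5·2^{k+1} − 1.
Hence |S(n)| = 5·2^n − 1 for every n ≥ 0, by induction.

|S(n)| = 5·2^n − 1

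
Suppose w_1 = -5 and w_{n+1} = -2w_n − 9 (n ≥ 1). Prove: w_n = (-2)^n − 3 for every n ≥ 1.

Base case: w_1 = -5, and (-2)^1 − 3 = -2 − 3 = -5.
Assume w_m = (-2)^m − 3 for some m ≥ 1.
Then w_{m+1} = -2w_m − 9 = -2·((-2)^m − 3) − 9 = -2·(-2)^m + 6 − 9 = (-2)^{m+1} − 3.
Hence w_n = (-2)^n − 3 for every n ≥ 1, by induction.

w_n = (-2)^n − 3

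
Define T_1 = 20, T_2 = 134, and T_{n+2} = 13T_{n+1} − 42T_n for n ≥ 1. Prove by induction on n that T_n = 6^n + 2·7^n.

Base cases: T_1 = 20 and 6^1 + 2·7^1 = 20; T_2 = 134 and 6^2 + 2·7^2 = 134.
Assume T_j = 6^j + 2·7^j for all 1 ≤ j ≤ r, where r ≥ 2.
Then T_{r+1} = 13T_r − 42T_{r−1} = 13·(6^r + 2·7^r) − 42·(6^{r−1} + 2·7^{r−1}) = (13·6 − 42)6^{r−1} + 2·(13·7 − 42)7^{r−1} = 36·6^{r−1} + 98·7^{r−1} = 6^{r+1} + 2·7^{r+1}.
Hence T_n = 6^n + 2·7^n for every n ≥ 1, by strong induction.

T_n = 6^n + 2·7^n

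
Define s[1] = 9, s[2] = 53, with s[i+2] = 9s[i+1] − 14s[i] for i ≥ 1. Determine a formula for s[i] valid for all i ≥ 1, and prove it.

Claim: s[i] = 2^i + 7^i.

Base cases: s[1] = 9 and 2^1 + 7^1 = 9; s[2] = 53 and 2^2 + 7^2 = 53.
Assume s[j] = 2^j + 7^j for all 1 ≤ j ≤ k, where k ≥ 2.
Then s[k+1] = 9s[k] − 14s[k−1] = 9·(2^k + 7^k) − 14·(2^{k−1} + 7^{k−1}) = (9·2 − 14)2^{k−1} + (9·7 − 14)7^{k−1} = 4·2^{k−1} + 49·7^{k−1} = 2^{k+1} + 7^{k+1}.
This completes the inductive step, so s[i] = 2^i + 7^i for all i ≥ 1.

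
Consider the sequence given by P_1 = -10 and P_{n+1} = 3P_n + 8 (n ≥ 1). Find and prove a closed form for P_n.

Claim: P_n = -2·3^n − 4.

Base case: P_1 = -10, and -2·3^1 − 4 = -6 − 4 = -10.
Assume P_k = -2·3^k − 4 for some k ≥ 1.
Then P_{k+1} = 3P_k + 8 = 3·(-2·3^k − 4) + 8 = -6·3^k − 12 + 8 = -2·3^{k+1} − 4.
Hence P_n = -2·3^n − 4 for every n ≥ 1, by induction.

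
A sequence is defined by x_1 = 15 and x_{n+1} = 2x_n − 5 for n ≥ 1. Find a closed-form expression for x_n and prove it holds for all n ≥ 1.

Claim: x_n = 5·2^n + 5.

Base case: x_1 = 15, and 5·2^1 + 5 = 10 + 5 = 15.
Assume x_r = 5·2^r + 5 for some r ≥ 1.
Then x_{r+1} = 2x_r − 5 = 2·(5·2^r + 5) − 5 = 10·2^r + 10 − 5 = 5·2^{r+1} + 5.
By induction, x_n = 5·2^n + 5 for all n ≥ 1.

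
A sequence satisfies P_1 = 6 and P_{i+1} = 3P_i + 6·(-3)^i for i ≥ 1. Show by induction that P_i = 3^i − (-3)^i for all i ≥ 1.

Base case: P_1 = 6, and 3^1 − (-3)^1 = 3 + 3 = 6.
Assume P_j = 3^j − (-3)^j for some j ≥ 1.
Then P_{j+1} = 3P_j + 6·(-3)^j = 3·(3^j − (-3)^j) + 6·(-3)^j = 3^{j+1} − 3·(-3)^j + 6·(-3)^j = 3^{j+1} + 3·(-3)^j = 3^{j+1} − (-3)^{j+1}.
So the formula holds for j+1, and by induction P_i = 3^i − (-3)^i for all i ≥ 1.

P_i = 3^i − (-3)^i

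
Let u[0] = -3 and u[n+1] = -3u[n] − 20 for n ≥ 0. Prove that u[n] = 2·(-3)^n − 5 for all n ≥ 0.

Base case: u[0] = -3, and 2·(-3)^0 − 5 = 2 − 5 = -3.
Assume u[m] = 2·(-3)^m − 5 for some m ≥ 0.
Then u[m+1] = -3u[m] − 20 = -3·(2·(-3)^m − 5) − 20 = -6·(-3)^m + 15 − 20 = 2·(-3)^{m+1} − 5.
This completes the inductive step, so u[n] = 2·(-3)^n − 5 for all n ≥ 0.

u[n] = 2·(-3)^n − 5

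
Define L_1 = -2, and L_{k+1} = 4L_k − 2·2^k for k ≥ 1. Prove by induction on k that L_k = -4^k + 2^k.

Base case: L_1 = -2, and -4^1 + 2^1 = -4 + 2 = -2.
Assume L_j = -4^j + 2^j for some j ≥ 1.
Then L_{j+1} = 4L_j − 2·2^j = 4·(-4^j + 2^j) − 2·2^j = -4^{j+1} + 4·2^j − 2·2^j = -4^{j+1} + 2·2^j = -4^{j+1} + 2^{j+1}.
By induction, L_k = -4^k + 2^k for all k ≥ 1.

L_k = -4^k + 2^k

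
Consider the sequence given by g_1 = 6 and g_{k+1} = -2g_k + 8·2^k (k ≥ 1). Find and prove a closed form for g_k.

Claim: g_k = -(-2)^k + 2·2^k.

Base case: g_1 = 6, and -(-2)^1 + 2·2^1 = 2 + 4 = 6.
Assume g_m = -(-2)^m + 2·2^m for some m ≥ 1.
Then g_{m+1} = -2g_m + 8·2^m = -2·(-(-2)^m + 2·2^m) + 8·2^m = -(-2)^{m+1} − 4·2^m + 8·2^m = -(-2)^{m+1} + 4·2^m = -(-2)^{m+1} + 2·2^{m+1}.
This completes the inductive step, so g_k = -(-2)^k + 2·2^k for all k ≥ 1.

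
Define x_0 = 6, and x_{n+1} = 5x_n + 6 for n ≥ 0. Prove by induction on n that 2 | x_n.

Base case: x_0 = 6 = 2·3, so 2 | x_0.
Assume 2 | x_m, so x_m = 2t for some integer t.
Then x_{m+1} = 5x_m + 6 = 5·(2t) + 6 = 2(5t + 3), so 2 | x_{m+1}.
By induction, 2 | x_n for all n ≥ 0.

2 | x_n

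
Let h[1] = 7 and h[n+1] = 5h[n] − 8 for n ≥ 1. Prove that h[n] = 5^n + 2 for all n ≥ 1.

Base case: h[1] = 7, and 5^1 + 2 = 5 + 2 = 7.
Assume h[m] = 5^m + 2 for some m ≥ 1.
Then h[m+1] = 5h[m] − 8 = 5·(5^m + 2) − 8 = 5^{m+1} + 10 − 8 = 5^{m+1} + 2.
So the formula holds for m+1, and by induction h[n] = 5^n + 2 for all n ≥ 1.

h[n] = 5^n + 2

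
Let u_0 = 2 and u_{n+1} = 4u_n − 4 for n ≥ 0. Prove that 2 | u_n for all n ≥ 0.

Base case: u_0 = 2 = 2·1, so 2 | u_0.
Assume 2 | u_k, so u_k = 2t for some integer t.
Then u_{k+1} = 4u_k − 4 = 4·(2t) − 4 = 2(4t − 2), so 2 | u_{k+1}.
This completes the inductive step, so 2 | u_n for all n ≥ 0.

2 | u_n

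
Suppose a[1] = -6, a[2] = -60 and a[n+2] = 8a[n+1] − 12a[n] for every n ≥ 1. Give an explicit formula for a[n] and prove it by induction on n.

Claim: a[n] = 3·2^n − 2·6^n.

Base cases: a[1] = -6 and 3·2^1 − 2·6^1 = -6; a[2] = -60 and 3·2^2 − 2·6^2 = -60.
Assume a[i] = 3·2^i − 2·6^i for all 1 ≤ i ≤ j, where j ≥ 2.
Then a[j+1] = 8a[j] − 12a[j−1] = 8·(3·2^j − 2·6^j) − 12·(3·2^{j−1} − 2·6^{j−1}) = 3·(8·2 − 12)2^{j−1} − 2·(8·6 − 12)6^{j−1} = 12·2^{j−1} − 72·6^{j−1} = 3·2^{j+1} − 2·6^{j+1}.
This completes the inductive step, so a[n] = 3·2^n − 2·6^n for all n ≥ 1.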